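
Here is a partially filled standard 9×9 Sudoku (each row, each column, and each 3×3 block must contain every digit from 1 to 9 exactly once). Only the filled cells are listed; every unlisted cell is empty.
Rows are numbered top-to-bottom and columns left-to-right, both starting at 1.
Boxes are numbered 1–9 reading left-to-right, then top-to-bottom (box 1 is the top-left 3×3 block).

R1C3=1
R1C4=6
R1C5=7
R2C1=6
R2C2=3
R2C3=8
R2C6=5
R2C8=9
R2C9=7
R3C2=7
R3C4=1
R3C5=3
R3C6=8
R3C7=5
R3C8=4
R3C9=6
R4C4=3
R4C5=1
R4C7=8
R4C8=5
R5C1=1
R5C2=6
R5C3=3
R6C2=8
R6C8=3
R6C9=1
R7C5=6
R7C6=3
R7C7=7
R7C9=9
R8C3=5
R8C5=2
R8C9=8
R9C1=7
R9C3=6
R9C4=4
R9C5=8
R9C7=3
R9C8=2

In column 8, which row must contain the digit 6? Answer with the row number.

8

Consider where 6 can go in column 8.
R1C8 is out (row 1 already has a 6).
R5C8 is out (row 5 already has a 6).
R7C8 is out (row 7 already has a 6).
So the only cell in column 8 that can hold 6 is R8C8.
That is row 8.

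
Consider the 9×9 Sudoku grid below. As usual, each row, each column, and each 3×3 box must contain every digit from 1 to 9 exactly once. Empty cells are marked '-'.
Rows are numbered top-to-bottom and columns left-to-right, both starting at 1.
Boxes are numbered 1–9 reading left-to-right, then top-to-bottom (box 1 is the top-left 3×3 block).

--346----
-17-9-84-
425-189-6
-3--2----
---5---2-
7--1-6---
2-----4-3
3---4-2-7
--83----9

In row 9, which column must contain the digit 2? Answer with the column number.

6

Consider where 2 can go in row 9.
R9C1 is out (column 1 already has a 2).
R9C2 is out (column 2 already has a 2).
R9C5 is out (column 5 already has a 2).
R9C7 is out (column 7 already has a 2).
R9C8 is out (column 8 already has a 2).
So the only cell in row 9 that can hold 2 is R9C6.
That is column 6.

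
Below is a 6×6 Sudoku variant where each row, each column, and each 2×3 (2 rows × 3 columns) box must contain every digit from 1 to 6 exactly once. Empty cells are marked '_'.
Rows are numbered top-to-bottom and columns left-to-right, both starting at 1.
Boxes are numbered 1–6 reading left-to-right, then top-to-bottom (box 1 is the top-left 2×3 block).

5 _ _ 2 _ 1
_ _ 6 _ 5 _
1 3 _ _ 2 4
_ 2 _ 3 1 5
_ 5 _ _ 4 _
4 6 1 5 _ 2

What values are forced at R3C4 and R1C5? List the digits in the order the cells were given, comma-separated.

6,6

For R3C4:
  Row 3 already contains {1, 2, 3, 4}.
  Column 4 already contains {2, 3, 5}.
  Its 2×3 block (box 4) already contains {1, 2, 3, 4, 5}.
  The only value from 1–6 not eliminated is 6, so R3C4 = 6.
For R1C5:
  Consider where 6 can go in column 5.
  R6C5 is out (row 6 already has a 6).
  So the only cell in column 5 that can hold 6 is R1C5.
  So R1C5 = 6.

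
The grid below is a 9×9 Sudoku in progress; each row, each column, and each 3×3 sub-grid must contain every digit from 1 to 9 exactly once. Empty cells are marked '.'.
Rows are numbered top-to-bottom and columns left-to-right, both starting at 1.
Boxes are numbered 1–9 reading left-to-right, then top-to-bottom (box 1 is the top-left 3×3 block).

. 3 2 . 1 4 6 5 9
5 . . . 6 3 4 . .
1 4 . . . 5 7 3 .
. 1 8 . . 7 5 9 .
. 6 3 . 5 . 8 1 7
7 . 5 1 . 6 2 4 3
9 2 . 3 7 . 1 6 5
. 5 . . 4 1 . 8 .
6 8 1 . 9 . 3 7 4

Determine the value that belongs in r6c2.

9

Row 6 already contains {1, 2, 3, 4, 5, 6, 7}.
Column 2 already contains {1, 2, 3, 4, 5, 6, 8}.
Its 3×3 block (box 4) already contains {1, 3, 5, 6, 7, 8}.
The only value from 1–9 not eliminated is 9, so r6c2 = 9.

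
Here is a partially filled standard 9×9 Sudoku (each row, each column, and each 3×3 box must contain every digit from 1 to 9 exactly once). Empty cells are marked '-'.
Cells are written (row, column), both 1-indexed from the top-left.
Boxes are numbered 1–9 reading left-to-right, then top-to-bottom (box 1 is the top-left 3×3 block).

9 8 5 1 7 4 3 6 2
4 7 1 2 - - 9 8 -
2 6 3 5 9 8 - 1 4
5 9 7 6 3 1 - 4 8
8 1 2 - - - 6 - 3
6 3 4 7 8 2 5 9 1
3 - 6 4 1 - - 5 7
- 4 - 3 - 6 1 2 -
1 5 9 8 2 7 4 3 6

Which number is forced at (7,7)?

Row 7 already contains {1, 3, 4, 5, 6, 7}.
Column 7 already contains {1, 3, 4, 5, 6, 9}.
Its 3×3 block (box 9) already contains {1, 2, 3, 4, 5, 6, 7}.
The only value from 1–9 not eliminated is 8, so (7,7) = 8.

8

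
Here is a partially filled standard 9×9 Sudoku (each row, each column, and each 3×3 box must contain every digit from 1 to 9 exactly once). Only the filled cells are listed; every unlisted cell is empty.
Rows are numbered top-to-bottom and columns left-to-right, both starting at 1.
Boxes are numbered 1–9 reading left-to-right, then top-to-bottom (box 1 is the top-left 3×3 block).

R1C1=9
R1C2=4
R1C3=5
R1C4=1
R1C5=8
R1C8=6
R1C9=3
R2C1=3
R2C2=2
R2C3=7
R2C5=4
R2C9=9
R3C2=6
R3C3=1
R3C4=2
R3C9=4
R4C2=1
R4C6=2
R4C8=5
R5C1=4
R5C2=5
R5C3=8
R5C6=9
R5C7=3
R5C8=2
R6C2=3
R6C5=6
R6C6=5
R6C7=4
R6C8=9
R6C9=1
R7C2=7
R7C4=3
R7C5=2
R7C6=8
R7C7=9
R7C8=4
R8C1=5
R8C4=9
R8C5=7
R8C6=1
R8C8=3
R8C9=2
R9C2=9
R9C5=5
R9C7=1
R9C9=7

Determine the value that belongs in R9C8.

8

Row 9 already contains {1, 5, 7, 9}.
Column 8 already contains {2, 3, 4, 5, 6, 9}.
Its 3×3 block (box 9) already contains {1, 2, 3, 4, 7, 9}.
The only value from 1–9 not eliminated is 8, so R9C8 = 8.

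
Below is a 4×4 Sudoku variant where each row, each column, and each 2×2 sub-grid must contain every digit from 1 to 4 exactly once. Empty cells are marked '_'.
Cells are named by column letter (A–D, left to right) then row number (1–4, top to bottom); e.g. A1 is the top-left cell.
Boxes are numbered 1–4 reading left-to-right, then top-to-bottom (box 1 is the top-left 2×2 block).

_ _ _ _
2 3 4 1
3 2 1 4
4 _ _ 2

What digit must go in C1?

Cell C1 itself could take any of {2, 3} by direct elimination.
Consider where 2 can go in box 2.
D1 is out (column D already has a 2).
So the only cell in box 2 that can hold 2 is C1.
Therefore C1 = 2.

2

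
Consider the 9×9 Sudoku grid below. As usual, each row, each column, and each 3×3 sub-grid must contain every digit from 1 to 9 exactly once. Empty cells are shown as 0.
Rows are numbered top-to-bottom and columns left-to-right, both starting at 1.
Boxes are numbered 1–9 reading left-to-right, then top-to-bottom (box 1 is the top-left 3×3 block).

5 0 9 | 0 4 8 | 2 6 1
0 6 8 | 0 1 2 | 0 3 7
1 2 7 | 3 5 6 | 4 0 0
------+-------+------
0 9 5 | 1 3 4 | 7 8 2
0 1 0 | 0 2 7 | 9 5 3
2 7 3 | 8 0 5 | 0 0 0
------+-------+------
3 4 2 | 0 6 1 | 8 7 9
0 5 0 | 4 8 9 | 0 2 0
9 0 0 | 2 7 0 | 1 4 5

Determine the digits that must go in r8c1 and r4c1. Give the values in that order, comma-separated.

For r8c1:
  Consider where 7 can go in row 8.
  r8c3 is out (column 3 already has a 7).
  r8c7 is out (column 7 already has a 7).
  r8c9 is out (column 9 already has a 7).
  So the only cell in row 8 that can hold 7 is r8c1.
  So r8c1 = 7.
For r4c1:
  Row 4 already contains {1, 2, 3, 4, 5, 7, 8, 9}.
  Column 1 already contains {1, 2, 3, 5, 9}.
  Its 3×3 block (box 4) already contains {1, 2, 3, 5, 7, 9}.
  The only value from 1–9 not eliminated is 6, so r4c1 = 6.

7,6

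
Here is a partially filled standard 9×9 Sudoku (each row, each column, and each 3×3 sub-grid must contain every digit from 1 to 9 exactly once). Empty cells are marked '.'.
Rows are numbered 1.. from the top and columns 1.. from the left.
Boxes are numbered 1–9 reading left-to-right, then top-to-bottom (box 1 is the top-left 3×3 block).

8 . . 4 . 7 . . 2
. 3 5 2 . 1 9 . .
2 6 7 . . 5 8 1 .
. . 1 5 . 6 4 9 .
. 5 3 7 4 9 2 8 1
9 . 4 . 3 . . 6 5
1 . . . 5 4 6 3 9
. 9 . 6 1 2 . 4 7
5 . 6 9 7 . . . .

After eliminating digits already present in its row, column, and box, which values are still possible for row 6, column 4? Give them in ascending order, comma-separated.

Row 6 already contains {3, 4, 5, 6, 9}.
Column 4 already contains {2, 4, 5, 6, 7, 9}.
Its 3×3 block (box 5) already contains {3, 4, 5, 6, 7, 9}.
Removing those from 1–9 leaves {1, 8} as the candidates for row 6, column 4.

1,8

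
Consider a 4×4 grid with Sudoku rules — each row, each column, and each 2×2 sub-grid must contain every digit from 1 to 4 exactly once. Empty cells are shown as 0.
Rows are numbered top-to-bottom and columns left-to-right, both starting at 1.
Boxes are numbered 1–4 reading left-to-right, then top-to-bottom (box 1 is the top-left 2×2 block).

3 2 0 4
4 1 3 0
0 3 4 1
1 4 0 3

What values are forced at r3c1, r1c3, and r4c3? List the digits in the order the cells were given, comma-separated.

For r3c1:
  Row 3 already contains {1, 3, 4}.
  Column 1 already contains {1, 3, 4}.
  Its 2×2 block (box 3) already contains {1, 3, 4}.
  The only value from 1–4 not eliminated is 2, so r3c1 = 2.
For r1c3:
  Row 1 already contains {2, 3, 4}.
  Column 3 already contains {3, 4}.
  Its 2×2 block (box 2) already contains {3, 4}.
  The only value from 1–4 not eliminated is 1, so r1c3 = 1.
For r4c3:
  Row 4 already contains {1, 3, 4}.
  Column 3 already contains {3, 4}.
  Its 2×2 block (box 4) already contains {1, 3, 4}.
  The only value from 1–4 not eliminated is 2, so r4c3 = 2.

2,1,2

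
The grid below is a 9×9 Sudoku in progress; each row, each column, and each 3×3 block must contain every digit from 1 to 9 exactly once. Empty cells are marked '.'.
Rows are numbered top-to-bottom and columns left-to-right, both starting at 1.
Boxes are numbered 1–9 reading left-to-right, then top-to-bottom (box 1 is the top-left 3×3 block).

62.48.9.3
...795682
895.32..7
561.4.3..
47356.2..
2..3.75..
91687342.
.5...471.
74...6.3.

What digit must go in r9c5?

Cell r9c5 itself could take any of {1, 2, 5} by direct elimination.
Consider where 5 can go in column 5.
r6c5 is out (row 6 already has a 5).
r8c5 is out (row 8 already has a 5).
So the only cell in column 5 that can hold 5 is r9c5.
Therefore r9c5 = 5.

5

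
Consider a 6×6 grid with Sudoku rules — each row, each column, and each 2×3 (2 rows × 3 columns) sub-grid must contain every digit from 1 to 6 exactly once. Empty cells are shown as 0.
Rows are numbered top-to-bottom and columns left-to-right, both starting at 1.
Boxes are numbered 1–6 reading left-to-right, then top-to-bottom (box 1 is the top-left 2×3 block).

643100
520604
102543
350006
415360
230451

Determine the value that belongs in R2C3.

1

Row 2 already contains {2, 4, 5, 6}.
Column 3 already contains {2, 3, 5}.
Its 2×3 block (box 1) already contains {2, 3, 4, 5, 6}.
The only value from 1–6 not eliminated is 1, so R2C3 = 1.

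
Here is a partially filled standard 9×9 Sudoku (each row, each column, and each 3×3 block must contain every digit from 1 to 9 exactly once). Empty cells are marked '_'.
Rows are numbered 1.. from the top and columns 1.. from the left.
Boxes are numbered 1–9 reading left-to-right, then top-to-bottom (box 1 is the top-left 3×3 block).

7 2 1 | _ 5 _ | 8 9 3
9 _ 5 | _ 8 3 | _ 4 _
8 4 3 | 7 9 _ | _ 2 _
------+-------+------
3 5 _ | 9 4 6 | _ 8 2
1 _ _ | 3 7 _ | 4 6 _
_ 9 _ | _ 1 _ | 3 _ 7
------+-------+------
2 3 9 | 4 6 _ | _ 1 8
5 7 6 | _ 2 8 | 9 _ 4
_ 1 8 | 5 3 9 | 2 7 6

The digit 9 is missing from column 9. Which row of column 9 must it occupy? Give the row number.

Consider where 9 can go in column 9.
row 2, column 9 is out (row 2 already has a 9).
row 3, column 9 is out (row 3 already has a 9).
So the only cell in column 9 that can hold 9 is row 5, column 9.
That is row 5.

5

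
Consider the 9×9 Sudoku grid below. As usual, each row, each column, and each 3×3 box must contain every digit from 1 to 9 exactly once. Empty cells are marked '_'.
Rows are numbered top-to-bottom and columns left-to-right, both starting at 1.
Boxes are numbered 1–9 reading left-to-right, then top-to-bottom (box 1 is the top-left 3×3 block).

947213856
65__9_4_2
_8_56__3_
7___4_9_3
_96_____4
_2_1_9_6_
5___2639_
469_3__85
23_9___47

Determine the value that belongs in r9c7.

Cell r9c7 itself could take any of {1, 6} by direct elimination.
Consider where 6 can go in column 7.
r3c7 is out (row 3 already has a 6).
r5c7 is out (row 5 already has a 6).
r6c7 is out (row 6 already has a 6).
r8c7 is out (row 8 already has a 6).
So the only cell in column 7 that can hold 6 is r9c7.
Therefore r9c7 = 6.

6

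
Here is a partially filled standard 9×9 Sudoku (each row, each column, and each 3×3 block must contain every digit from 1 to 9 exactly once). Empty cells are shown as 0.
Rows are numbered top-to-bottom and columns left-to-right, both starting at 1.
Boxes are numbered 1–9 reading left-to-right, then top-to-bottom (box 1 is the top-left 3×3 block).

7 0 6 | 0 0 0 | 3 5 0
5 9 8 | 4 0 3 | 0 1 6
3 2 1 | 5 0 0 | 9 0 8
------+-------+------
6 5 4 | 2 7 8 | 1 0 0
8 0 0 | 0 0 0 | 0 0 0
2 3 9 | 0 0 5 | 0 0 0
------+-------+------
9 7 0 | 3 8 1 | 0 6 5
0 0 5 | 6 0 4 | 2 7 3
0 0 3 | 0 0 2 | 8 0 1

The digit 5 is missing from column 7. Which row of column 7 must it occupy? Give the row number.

Consider where 5 can go in column 7.
r2c7 is out (row 2 already has a 5).
r6c7 is out (row 6 already has a 5).
r7c7 is out (row 7 already has a 5).
So the only cell in column 7 that can hold 5 is r5c7.
That is row 5.

5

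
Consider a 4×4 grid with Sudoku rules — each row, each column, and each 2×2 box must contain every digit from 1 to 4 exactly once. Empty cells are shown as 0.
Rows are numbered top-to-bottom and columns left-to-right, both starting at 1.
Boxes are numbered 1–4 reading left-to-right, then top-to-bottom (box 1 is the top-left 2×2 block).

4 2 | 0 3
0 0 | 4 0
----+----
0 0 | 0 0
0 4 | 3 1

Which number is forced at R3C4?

Cell R3C4 itself could take any of {2, 4} by direct elimination.
Consider where 4 can go in row 3.
R3C1 is out (column 1 already has a 4).
R3C2 is out (column 2 already has a 4).
R3C3 is out (column 3 already has a 4).
So the only cell in row 3 that can hold 4 is R3C4.
Therefore R3C4 = 4.

4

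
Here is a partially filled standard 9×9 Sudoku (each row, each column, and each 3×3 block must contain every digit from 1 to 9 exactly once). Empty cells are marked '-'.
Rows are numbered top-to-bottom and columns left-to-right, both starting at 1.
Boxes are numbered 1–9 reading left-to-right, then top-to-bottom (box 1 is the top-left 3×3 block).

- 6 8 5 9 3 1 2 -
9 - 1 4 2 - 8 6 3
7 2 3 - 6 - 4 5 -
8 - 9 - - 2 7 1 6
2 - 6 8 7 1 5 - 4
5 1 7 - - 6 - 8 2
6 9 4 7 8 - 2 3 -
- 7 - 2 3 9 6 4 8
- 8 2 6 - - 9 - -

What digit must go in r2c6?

Row 2 already contains {1, 2, 3, 4, 6, 8, 9}.
Column 6 already contains {1, 2, 3, 6, 9}.
Its 3×3 block (box 2) already contains {2, 3, 4, 5, 6, 9}.
The only value from 1–9 not eliminated is 7, so r2c6 = 7.

7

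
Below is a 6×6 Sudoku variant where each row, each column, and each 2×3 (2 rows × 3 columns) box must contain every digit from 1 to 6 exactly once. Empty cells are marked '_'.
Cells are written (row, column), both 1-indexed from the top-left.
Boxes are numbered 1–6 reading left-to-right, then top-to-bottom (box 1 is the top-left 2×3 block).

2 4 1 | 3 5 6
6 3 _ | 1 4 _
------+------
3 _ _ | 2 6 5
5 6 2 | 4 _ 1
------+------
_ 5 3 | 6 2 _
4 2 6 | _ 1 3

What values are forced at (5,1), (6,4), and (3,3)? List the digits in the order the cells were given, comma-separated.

For (5,1):
  Row 5 already contains {2, 3, 5, 6}.
  Column 1 already contains {2, 3, 4, 5, 6}.
  Its 2×3 block (box 5) already contains {2, 3, 4, 5, 6}.
  The only value from 1–6 not eliminated is 1, so (5,1) = 1.
For (6,4):
  Row 6 already contains {1, 2, 3, 4, 6}.
  Column 4 already contains {1, 2, 3, 4, 6}.
  Its 2×3 block (box 6) already contains {1, 2, 3, 6}.
  The only value from 1–6 not eliminated is 5, so (6,4) = 5.
For (3,3):
  Row 3 already contains {2, 3, 5, 6}.
  Column 3 already contains {1, 2, 3, 6}.
  Its 2×3 block (box 3) already contains {2, 3, 5, 6}.
  The only value from 1–6 not eliminated is 4, so (3,3) = 4.

1,5,4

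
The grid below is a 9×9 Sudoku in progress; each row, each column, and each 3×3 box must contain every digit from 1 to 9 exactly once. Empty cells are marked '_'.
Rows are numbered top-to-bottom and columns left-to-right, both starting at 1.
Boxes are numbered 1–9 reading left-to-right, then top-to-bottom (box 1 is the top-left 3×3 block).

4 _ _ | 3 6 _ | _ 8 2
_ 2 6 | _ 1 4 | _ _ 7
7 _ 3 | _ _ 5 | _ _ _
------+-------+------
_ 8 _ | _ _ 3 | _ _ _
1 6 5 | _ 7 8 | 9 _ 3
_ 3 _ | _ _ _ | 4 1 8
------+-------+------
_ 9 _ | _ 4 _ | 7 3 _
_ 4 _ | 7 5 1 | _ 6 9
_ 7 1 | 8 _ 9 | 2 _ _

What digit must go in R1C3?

9

Row 1 already contains {2, 3, 4, 6, 8}.
Column 3 already contains {1, 3, 5, 6}.
Its 3×3 block (box 1) already contains {2, 3, 4, 6, 7}.
The only value from 1–9 not eliminated is 9, so R1C3 = 9.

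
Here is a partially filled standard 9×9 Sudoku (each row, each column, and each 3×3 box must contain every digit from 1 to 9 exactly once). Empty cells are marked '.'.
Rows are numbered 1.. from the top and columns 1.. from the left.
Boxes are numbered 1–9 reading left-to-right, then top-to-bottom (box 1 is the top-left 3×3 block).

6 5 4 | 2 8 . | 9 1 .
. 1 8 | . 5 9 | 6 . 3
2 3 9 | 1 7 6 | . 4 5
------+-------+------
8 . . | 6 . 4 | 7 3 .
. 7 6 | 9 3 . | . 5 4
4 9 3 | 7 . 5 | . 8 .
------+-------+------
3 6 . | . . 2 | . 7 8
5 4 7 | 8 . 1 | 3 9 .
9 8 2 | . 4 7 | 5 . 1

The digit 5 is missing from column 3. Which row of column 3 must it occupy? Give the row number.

Consider where 5 can go in column 3.
row 7, column 3 is out (box 7 already has a 5).
So the only cell in column 3 that can hold 5 is row 4, column 3.
That is row 4.

4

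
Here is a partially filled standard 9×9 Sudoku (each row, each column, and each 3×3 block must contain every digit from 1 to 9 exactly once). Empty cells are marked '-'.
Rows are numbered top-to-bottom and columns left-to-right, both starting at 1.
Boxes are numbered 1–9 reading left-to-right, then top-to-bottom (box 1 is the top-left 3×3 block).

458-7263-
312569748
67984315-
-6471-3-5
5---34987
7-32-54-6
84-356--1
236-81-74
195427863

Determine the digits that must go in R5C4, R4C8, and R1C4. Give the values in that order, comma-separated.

6,2,1

For R5C4:
  Row 5 already contains {3, 4, 5, 7, 8, 9}.
  Column 4 already contains {2, 3, 4, 5, 7, 8}.
  Its 3×3 block (box 5) already contains {1, 2, 3, 4, 5, 7}.
  The only value from 1–9 not eliminated is 6, so R5C4 = 6.
For R4C8:
  Row 4 already contains {1, 3, 4, 5, 6, 7}.
  Column 8 already contains {3, 4, 5, 6, 7, 8}.
  Its 3×3 block (box 6) already contains {3, 4, 5, 6, 7, 8, 9}.
  The only value from 1–9 not eliminated is 2, so R4C8 = 2.
For R1C4:
  Row 1 already contains {2, 3, 4, 5, 6, 7, 8}.
  Column 4 already contains {2, 3, 4, 5, 7, 8}.
  Its 3×3 block (box 2) already contains {2, 3, 4, 5, 6, 7, 8, 9}.
  The only value from 1–9 not eliminated is 1, so R1C4 = 1.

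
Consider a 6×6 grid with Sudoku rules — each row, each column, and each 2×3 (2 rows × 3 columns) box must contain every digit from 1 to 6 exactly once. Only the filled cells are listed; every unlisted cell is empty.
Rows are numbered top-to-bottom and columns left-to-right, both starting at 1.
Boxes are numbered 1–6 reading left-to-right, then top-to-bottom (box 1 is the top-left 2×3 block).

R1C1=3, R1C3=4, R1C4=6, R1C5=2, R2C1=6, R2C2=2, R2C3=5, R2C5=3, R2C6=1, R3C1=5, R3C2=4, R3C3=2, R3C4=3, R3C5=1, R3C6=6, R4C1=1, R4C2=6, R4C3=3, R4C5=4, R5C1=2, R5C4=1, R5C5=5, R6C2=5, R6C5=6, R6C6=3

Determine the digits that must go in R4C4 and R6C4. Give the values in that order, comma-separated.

5,2

For R4C4:
  Consider where 5 can go in column 4.
  R2C4 is out (row 2 already has a 5).
  R6C4 is out (row 6 already has a 5).
  So the only cell in column 4 that can hold 5 is R4C4.
  So R4C4 = 5.
For R6C4:
  Consider where 2 can go in row 6.
  R6C1 is out (column 1 already has a 2).
  R6C3 is out (column 3 already has a 2).
  So the only cell in row 6 that can hold 2 is R6C4.
  So R6C4 = 2.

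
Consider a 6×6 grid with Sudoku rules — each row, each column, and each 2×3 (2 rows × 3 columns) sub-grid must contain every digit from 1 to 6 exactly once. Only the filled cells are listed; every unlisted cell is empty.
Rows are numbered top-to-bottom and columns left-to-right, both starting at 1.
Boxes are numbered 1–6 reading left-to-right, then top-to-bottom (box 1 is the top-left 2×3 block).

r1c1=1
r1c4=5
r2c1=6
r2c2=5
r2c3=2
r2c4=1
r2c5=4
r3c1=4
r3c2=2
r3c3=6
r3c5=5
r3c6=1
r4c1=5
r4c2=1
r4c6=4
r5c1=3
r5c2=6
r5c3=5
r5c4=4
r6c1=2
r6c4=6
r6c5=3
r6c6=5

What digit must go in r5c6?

Row 5 already contains {3, 4, 5, 6}.
Column 6 already contains {1, 4, 5}.
Its 2×3 block (box 6) already contains {3, 4, 5, 6}.
The only value from 1–6 not eliminated is 2, so r5c6 = 2.

2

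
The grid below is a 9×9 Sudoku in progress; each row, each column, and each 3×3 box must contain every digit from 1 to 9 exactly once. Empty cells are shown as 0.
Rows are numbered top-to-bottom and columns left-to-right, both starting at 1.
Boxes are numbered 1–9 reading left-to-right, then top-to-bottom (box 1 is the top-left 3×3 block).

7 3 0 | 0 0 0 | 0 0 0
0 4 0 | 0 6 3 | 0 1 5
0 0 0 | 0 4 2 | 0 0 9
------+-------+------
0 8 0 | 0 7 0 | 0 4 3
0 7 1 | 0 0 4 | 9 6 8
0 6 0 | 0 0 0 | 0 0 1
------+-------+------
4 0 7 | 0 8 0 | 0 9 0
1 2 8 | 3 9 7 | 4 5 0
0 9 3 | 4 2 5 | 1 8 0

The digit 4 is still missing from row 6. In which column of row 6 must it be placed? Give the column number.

3

Consider where 4 can go in row 6.
r6c1 is out (column 1 already has a 4). r6c4 is out (column 4 already has a 4). r6c5 is out (column 5 already has a 4). r6c6 is out (column 6 already has a 4). The remaining empty cells in row 6 are similarly blocked.
So the only cell in row 6 that can hold 4 is r6c3.
That is column 3.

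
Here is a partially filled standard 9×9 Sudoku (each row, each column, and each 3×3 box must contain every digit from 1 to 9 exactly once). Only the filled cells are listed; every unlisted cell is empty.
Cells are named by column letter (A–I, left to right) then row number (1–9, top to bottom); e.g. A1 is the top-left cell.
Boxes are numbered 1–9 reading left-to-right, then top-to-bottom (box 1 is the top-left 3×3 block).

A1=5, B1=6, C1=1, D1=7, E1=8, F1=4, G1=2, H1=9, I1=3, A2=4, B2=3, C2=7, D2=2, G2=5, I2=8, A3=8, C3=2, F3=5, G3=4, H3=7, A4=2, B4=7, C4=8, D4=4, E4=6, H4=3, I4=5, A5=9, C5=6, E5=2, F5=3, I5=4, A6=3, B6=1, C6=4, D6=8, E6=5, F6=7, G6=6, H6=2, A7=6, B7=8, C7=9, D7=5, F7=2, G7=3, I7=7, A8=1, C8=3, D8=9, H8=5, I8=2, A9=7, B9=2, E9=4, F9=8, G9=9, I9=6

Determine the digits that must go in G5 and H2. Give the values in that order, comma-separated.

7,6

For G5:
  Consider where 7 can go in row 5.
  B5 is out (column B already has a 7).
  D5 is out (column D already has a 7).
  H5 is out (column H already has a 7).
  So the only cell in row 5 that can hold 7 is G5.
  So G5 = 7.
For H2:
  Consider where 6 can go in box 3.
  I3 is out (column I already has a 6).
  So the only cell in box 3 that can hold 6 is H2.
  So H2 = 6.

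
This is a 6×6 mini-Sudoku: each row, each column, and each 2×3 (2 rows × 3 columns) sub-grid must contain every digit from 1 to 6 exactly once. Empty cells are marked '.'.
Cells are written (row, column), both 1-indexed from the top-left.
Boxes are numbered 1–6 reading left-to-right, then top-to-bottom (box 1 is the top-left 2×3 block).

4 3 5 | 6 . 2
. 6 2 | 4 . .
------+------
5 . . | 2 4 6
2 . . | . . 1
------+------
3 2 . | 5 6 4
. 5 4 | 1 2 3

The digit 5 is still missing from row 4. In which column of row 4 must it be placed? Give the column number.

5

Consider where 5 can go in row 4.
(4,2) is out (column 2 already has a 5).
(4,3) is out (column 3 already has a 5).
(4,4) is out (column 4 already has a 5).
So the only cell in row 4 that can hold 5 is (4,5).
That is column 5.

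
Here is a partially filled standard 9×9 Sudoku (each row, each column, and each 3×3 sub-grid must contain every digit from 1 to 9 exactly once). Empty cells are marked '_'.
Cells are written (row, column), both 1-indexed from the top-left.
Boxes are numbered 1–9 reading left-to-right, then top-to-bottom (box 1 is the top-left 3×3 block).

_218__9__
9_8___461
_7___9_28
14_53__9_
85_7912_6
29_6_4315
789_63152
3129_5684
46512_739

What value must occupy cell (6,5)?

8

Row 6 already contains {1, 2, 3, 4, 5, 6, 9}.
Column 5 already contains {2, 3, 6, 9}.
Its 3×3 block (box 5) already contains {1, 3, 4, 5, 6, 7, 9}.
The only value from 1–9 not eliminated is 8, so (6,5) = 8.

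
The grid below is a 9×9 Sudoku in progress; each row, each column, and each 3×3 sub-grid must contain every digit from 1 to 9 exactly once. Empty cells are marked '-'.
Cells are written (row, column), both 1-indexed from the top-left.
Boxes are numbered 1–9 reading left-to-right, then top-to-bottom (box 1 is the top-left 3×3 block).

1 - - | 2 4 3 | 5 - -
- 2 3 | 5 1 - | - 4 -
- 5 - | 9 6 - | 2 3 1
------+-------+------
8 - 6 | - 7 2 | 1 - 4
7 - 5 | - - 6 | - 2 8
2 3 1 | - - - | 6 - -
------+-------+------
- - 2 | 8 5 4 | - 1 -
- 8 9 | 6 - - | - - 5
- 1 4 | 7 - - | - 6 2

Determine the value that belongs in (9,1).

5

Cell (9,1) itself could take any of {3, 5} by direct elimination.
Consider where 5 can go in row 9.
(9,5) is out (column 5 already has a 5).
(9,6) is out (box 8 already has a 5).
(9,7) is out (column 7 already has a 5).
So the only cell in row 9 that can hold 5 is (9,1).
Therefore (9,1) = 5.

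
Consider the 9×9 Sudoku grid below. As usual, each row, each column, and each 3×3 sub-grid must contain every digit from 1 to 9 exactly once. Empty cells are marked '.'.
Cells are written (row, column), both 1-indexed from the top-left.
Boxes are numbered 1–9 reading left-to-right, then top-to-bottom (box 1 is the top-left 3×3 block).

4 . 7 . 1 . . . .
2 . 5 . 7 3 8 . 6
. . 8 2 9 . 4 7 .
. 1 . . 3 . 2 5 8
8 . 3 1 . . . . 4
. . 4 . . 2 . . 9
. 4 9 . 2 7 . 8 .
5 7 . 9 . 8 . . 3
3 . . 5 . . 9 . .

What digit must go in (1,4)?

8

Cell (1,4) itself could take any of {6, 8} by direct elimination.
Consider where 8 can go in box 2.
(1,6) is out (column 6 already has a 8).
(2,4) is out (row 2 already has a 8).
(3,6) is out (row 3 already has a 8).
So the only cell in box 2 that can hold 8 is (1,4).
Therefore (1,4) = 8.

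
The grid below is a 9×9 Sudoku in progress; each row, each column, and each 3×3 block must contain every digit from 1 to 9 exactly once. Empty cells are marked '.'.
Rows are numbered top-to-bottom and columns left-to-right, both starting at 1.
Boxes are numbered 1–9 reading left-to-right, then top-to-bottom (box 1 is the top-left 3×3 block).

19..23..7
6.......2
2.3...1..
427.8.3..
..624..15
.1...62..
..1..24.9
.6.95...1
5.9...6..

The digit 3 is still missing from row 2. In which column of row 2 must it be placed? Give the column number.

8

Consider where 3 can go in row 2.
R2C2 is out (box 1 already has a 3). R2C3 is out (column 3 already has a 3). R2C4 is out (box 2 already has a 3). R2C5 is out (box 2 already has a 3). The remaining empty cells in row 2 are similarly blocked.
So the only cell in row 2 that can hold 3 is R2C8.
That is column 8.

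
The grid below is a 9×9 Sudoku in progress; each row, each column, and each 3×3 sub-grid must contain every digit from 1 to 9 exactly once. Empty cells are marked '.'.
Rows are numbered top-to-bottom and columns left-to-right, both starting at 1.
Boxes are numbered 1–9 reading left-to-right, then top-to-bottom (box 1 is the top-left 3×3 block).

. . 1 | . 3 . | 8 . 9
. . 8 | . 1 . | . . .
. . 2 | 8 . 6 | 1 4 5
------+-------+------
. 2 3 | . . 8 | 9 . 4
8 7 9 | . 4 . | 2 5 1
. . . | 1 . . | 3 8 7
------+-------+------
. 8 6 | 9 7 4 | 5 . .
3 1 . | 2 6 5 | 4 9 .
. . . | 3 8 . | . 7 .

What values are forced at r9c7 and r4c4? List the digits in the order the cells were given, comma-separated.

6,7

For r9c7:
  Row 9 already contains {3, 7, 8}.
  Column 7 already contains {1, 2, 3, 4, 5, 8, 9}.
  Its 3×3 block (box 9) already contains {4, 5, 7, 9}.
  The only value from 1–9 not eliminated is 6, so r9c7 = 6.
For r4c4:
  Consider where 7 can go in box 5.
  r4c5 is out (column 5 already has a 7).
  r5c4 is out (row 5 already has a 7).
  r5c6 is out (row 5 already has a 7).
  r6c5 is out (row 6 already has a 7).
  r6c6 is out (row 6 already has a 7).
  So the only cell in box 5 that can hold 7 is r4c4.
  So r4c4 = 7.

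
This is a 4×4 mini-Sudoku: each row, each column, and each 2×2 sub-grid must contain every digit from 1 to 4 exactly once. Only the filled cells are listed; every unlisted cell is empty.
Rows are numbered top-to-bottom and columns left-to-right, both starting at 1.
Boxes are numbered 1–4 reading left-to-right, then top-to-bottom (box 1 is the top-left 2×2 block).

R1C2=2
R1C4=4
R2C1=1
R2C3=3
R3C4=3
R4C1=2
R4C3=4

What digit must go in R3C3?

2

Cell R3C3 itself could take any of {1, 2} by direct elimination.
Consider where 2 can go in column 3.
R1C3 is out (row 1 already has a 2).
So the only cell in column 3 that can hold 2 is R3C3.
Therefore R3C3 = 2.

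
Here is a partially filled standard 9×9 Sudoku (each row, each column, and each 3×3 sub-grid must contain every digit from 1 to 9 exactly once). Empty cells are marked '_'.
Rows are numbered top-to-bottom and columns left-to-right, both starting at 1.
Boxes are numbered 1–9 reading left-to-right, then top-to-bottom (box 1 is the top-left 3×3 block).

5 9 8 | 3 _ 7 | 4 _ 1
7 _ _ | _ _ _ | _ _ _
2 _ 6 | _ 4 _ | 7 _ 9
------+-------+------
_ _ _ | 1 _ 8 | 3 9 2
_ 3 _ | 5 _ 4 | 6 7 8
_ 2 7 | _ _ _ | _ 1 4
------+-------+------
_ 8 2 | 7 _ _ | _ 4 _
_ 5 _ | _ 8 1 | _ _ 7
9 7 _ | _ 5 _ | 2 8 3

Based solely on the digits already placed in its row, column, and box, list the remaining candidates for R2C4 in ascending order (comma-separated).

Row 2 already contains {7}.
Column 4 already contains {1, 3, 5, 7}.
Its 3×3 block (box 2) already contains {3, 4, 7}.
Removing those from 1–9 leaves {2, 6, 8, 9} as the candidates for R2C4.

2,6,8,9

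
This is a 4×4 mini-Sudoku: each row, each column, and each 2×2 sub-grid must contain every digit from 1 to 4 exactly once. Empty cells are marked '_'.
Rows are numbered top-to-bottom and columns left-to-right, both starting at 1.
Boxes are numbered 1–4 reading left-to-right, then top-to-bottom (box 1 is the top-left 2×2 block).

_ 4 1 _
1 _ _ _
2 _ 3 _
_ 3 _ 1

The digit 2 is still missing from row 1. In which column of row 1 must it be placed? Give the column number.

4

Consider where 2 can go in row 1.
R1C1 is out (column 1 already has a 2).
So the only cell in row 1 that can hold 2 is R1C4.
That is column 4.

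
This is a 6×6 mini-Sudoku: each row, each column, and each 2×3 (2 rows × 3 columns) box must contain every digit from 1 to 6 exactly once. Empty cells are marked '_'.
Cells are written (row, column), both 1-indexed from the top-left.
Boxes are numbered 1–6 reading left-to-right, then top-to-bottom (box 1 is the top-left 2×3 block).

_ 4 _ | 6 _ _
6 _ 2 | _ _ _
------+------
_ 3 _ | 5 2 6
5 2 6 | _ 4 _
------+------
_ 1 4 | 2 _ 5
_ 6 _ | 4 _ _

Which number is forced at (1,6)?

Cell (1,6) itself could take any of {1, 2, 3} by direct elimination.
Consider where 2 can go in column 6.
(2,6) is out (row 2 already has a 2).
(4,6) is out (row 4 already has a 2).
(6,6) is out (box 6 already has a 2).
So the only cell in column 6 that can hold 2 is (1,6).
Therefore (1,6) = 2.

2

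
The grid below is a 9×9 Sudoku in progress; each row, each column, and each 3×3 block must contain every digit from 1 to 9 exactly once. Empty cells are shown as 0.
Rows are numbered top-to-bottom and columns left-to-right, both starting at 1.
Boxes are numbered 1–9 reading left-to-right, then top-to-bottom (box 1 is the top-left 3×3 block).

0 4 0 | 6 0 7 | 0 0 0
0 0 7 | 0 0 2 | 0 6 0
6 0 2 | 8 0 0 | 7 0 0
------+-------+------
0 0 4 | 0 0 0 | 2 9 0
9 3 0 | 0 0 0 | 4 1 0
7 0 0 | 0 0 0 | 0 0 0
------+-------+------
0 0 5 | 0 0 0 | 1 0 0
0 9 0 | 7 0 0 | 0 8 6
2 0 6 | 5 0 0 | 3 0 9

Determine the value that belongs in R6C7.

Cell R6C7 itself could take any of {5, 6, 8} by direct elimination.
Consider where 6 can go in box 6.
R4C9 is out (column 9 already has a 6).
R5C9 is out (column 9 already has a 6).
R6C8 is out (column 8 already has a 6).
R6C9 is out (column 9 already has a 6).
So the only cell in box 6 that can hold 6 is R6C7.
Therefore R6C7 = 6.

6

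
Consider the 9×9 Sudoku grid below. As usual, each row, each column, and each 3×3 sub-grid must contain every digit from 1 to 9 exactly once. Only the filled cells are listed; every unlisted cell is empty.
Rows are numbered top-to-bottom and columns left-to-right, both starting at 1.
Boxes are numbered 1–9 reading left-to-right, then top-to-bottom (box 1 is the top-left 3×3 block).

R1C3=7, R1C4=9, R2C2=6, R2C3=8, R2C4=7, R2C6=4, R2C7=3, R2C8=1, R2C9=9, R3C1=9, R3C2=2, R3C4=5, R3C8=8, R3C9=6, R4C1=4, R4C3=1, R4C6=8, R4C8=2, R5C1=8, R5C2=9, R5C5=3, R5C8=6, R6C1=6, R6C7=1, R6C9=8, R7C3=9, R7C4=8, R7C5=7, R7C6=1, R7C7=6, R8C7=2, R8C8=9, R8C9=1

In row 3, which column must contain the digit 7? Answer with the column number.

7

Consider where 7 can go in row 3.
R3C3 is out (column 3 already has a 7).
R3C5 is out (column 5 already has a 7).
R3C6 is out (box 2 already has a 7).
So the only cell in row 3 that can hold 7 is R3C7.
That is column 7.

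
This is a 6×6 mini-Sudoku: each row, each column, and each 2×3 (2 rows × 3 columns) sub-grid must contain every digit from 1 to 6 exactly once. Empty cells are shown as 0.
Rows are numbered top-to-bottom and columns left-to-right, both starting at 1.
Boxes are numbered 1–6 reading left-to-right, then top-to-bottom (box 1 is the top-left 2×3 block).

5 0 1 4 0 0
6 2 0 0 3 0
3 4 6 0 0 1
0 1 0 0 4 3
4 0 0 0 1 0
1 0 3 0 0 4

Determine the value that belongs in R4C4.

Cell R4C4 itself could take any of {2, 5, 6} by direct elimination.
Consider where 6 can go in box 4.
R3C4 is out (row 3 already has a 6).
R3C5 is out (row 3 already has a 6).
So the only cell in box 4 that can hold 6 is R4C4.
Therefore R4C4 = 6.

6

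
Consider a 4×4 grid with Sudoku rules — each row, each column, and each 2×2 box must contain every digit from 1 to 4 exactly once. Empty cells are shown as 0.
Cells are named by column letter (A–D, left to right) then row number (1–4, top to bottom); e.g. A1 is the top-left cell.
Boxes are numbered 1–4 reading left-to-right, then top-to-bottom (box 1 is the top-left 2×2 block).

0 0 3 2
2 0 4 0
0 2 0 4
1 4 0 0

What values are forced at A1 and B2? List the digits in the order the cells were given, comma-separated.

4,3

For A1:
  Row 1 already contains {2, 3}.
  Column A already contains {1, 2}.
  Its 2×2 block (box 1) already contains {2}.
  The only value from 1–4 not eliminated is 4, so A1 = 4.
For B2:
  Consider where 3 can go in row 2.
  D2 is out (box 2 already has a 3).
  So the only cell in row 2 that can hold 3 is B2.
  So B2 = 3.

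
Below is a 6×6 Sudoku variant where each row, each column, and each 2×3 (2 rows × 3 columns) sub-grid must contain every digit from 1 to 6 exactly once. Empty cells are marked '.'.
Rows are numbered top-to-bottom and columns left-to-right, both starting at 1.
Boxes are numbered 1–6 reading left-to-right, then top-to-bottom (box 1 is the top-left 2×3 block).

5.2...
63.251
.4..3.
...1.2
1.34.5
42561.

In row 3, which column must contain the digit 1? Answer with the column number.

Consider where 1 can go in row 3.
R3C1 is out (column 1 already has a 1).
R3C4 is out (column 4 already has a 1).
R3C6 is out (column 6 already has a 1).
So the only cell in row 3 that can hold 1 is R3C3.
That is column 3.

3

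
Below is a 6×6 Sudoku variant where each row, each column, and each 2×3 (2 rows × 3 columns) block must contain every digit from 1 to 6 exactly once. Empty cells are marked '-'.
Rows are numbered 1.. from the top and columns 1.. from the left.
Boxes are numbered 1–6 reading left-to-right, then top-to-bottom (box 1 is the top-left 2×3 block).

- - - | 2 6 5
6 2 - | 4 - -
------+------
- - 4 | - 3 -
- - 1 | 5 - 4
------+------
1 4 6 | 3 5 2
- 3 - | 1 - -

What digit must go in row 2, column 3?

5

Cell row 2, column 3 itself could take any of {3, 5} by direct elimination.
Consider where 5 can go in row 2.
row 2, column 5 is out (column 5 already has a 5).
row 2, column 6 is out (column 6 already has a 5).
So the only cell in row 2 that can hold 5 is row 2, column 3.
Therefore row 2, column 3 = 5.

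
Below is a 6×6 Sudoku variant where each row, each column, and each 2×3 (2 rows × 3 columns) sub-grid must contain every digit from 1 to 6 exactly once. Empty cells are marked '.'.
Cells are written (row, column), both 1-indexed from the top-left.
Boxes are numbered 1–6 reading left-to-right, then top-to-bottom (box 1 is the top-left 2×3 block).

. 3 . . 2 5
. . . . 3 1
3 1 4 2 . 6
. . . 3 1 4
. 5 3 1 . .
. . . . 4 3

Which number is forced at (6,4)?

Cell (6,4) itself could take any of {5, 6} by direct elimination.
Consider where 5 can go in column 4.
(1,4) is out (row 1 already has a 5).
(2,4) is out (box 2 already has a 5).
So the only cell in column 4 that can hold 5 is (6,4).
Therefore (6,4) = 5.

5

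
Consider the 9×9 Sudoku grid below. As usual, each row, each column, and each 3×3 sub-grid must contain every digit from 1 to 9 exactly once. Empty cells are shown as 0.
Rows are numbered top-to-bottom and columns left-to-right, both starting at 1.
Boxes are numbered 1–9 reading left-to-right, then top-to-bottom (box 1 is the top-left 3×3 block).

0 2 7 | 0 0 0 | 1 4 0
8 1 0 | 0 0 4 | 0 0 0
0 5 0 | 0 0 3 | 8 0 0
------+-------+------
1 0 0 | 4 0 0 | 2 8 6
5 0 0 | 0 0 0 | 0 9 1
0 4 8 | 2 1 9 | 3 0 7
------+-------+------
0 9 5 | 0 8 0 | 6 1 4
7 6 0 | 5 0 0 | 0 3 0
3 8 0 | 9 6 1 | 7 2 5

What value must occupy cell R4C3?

Cell R4C3 itself could take any of {3, 9} by direct elimination.
Consider where 9 can go in row 4.
R4C2 is out (column 2 already has a 9).
R4C5 is out (box 5 already has a 9).
R4C6 is out (column 6 already has a 9).
So the only cell in row 4 that can hold 9 is R4C3.
Therefore R4C3 = 9.

9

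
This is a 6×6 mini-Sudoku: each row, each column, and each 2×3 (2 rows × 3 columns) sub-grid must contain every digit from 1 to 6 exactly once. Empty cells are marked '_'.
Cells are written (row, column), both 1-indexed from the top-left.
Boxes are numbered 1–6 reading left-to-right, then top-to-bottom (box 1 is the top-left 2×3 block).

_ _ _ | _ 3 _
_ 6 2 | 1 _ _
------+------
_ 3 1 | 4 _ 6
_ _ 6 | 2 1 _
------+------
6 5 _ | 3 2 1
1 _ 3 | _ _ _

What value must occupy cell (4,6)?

Cell (4,6) itself could take any of {3, 5} by direct elimination.
Consider where 3 can go in column 6.
(1,6) is out (row 1 already has a 3).
(2,6) is out (box 2 already has a 3).
(6,6) is out (row 6 already has a 3).
So the only cell in column 6 that can hold 3 is (4,6).
Therefore (4,6) = 3.

3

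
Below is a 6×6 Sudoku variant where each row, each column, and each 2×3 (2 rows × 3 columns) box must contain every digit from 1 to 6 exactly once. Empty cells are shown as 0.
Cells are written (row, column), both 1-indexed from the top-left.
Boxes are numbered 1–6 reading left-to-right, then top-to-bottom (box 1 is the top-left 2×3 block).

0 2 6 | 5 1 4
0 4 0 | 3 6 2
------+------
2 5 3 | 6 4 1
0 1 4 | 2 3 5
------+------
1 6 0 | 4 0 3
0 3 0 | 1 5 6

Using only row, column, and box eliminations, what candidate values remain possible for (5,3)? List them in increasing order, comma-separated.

Row 5 already contains {1, 3, 4, 6}.
Column 3 already contains {3, 4, 6}.
Its 2×3 block (box 5) already contains {1, 3, 6}.
Removing those from 1–6 leaves {2, 5} as the candidates for (5,3).

2,5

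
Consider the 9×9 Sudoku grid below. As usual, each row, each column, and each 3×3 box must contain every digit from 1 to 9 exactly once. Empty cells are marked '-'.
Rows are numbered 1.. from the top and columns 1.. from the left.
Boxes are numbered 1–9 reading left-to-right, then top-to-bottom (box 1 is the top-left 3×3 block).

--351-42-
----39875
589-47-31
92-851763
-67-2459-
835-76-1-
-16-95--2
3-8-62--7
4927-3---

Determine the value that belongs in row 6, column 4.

9

Row 6 already contains {1, 3, 5, 6, 7, 8}.
Column 4 already contains {5, 7, 8}.
Its 3×3 block (box 5) already contains {1, 2, 4, 5, 6, 7, 8}.
The only value from 1–9 not eliminated is 9, so row 6, column 4 = 9.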